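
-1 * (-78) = 78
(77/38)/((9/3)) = 77/114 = 0.68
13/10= 1.30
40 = 40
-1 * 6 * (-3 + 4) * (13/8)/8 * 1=-39/32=-1.22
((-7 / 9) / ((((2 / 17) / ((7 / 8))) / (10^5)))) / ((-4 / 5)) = 13015625 / 18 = 723090.28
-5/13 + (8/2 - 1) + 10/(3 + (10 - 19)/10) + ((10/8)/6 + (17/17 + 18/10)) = 113411/10920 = 10.39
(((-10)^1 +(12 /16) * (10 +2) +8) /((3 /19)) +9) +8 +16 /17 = 3176 /51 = 62.27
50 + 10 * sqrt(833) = 50 + 70 * sqrt(17) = 338.62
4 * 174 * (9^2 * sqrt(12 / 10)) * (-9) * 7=-3551688 * sqrt(30) / 5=-3890679.27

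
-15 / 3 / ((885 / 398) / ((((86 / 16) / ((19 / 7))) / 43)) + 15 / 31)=-43183 / 421191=-0.10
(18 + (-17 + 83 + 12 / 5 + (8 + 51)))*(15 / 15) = 727 / 5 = 145.40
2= 2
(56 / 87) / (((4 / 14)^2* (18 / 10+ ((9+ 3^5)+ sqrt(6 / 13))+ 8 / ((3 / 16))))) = 198291730 / 7455440843-51450* sqrt(78) / 7455440843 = 0.03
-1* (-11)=11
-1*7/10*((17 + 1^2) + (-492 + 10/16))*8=26509/10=2650.90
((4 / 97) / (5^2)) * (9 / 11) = 36 / 26675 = 0.00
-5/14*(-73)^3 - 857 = 138077.64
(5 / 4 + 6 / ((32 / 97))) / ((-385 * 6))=-0.01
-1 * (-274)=274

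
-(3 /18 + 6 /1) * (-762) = 4699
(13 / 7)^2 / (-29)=-169 / 1421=-0.12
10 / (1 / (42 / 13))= 420 / 13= 32.31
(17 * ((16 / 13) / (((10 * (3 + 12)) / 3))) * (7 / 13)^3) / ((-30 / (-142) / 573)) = 632593528 / 3570125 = 177.19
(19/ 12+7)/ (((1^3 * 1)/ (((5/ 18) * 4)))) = 515/ 54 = 9.54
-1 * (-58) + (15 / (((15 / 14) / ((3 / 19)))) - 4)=1068 / 19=56.21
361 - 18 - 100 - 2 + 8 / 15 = 3623 / 15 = 241.53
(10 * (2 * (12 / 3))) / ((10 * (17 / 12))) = 96 / 17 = 5.65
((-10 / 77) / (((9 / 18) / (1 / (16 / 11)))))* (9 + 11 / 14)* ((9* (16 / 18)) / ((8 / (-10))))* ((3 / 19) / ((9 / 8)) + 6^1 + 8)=247.10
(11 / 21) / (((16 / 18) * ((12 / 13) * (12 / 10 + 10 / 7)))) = 715 / 2944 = 0.24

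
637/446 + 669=299011/446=670.43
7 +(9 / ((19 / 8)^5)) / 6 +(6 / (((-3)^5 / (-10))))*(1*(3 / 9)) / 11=46511193665 / 6618612627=7.03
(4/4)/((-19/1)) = -1/19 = -0.05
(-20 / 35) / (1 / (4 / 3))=-16 / 21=-0.76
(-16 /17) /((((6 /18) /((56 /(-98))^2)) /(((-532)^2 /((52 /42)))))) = -46577664 /221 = -210758.66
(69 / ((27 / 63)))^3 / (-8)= -4173281 / 8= -521660.12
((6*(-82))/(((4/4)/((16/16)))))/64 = -123/16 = -7.69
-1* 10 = -10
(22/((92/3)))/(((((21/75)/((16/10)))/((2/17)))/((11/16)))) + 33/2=46068/2737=16.83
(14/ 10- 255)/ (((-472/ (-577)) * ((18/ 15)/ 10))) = -914545/ 354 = -2583.46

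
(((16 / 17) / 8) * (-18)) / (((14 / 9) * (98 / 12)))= -972 / 5831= -0.17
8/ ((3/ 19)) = 50.67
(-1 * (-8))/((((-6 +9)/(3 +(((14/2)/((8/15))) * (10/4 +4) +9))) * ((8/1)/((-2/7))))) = -519/56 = -9.27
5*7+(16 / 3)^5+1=1057324 / 243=4351.13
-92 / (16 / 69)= -1587 / 4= -396.75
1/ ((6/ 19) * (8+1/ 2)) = 19/ 51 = 0.37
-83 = -83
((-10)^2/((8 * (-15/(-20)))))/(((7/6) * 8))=25/14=1.79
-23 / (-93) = 23 / 93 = 0.25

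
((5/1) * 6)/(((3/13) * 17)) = 130/17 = 7.65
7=7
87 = 87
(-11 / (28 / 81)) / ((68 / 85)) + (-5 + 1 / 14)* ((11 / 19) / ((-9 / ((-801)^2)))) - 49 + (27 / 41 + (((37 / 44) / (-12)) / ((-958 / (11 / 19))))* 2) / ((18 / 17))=458858903245993 / 2256756768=203326.70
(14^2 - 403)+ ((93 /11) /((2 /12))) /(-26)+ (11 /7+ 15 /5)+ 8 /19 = -3879088 /19019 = -203.96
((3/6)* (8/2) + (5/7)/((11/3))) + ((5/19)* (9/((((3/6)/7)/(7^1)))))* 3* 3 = 2091.14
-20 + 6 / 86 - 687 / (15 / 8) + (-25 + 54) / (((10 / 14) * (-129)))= -249386 / 645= -386.64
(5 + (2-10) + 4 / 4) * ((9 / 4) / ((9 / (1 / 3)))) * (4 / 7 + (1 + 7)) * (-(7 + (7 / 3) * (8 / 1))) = 110 / 3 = 36.67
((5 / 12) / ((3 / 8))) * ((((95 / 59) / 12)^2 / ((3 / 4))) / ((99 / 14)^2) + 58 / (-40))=-26704986523 / 16580998566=-1.61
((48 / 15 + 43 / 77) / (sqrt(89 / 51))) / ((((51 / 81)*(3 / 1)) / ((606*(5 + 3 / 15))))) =205190388*sqrt(4539) / 2912525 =4746.43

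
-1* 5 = -5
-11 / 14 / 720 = -11 / 10080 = -0.00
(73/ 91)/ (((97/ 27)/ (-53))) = -104463/ 8827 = -11.83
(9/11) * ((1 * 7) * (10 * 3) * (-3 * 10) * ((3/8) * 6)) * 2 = -255150/11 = -23195.45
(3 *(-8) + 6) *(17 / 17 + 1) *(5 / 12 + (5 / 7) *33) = -6045 / 7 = -863.57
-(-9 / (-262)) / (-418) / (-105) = -3 / 3833060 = -0.00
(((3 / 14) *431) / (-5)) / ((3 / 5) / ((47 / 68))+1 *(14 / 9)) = -546939 / 71764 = -7.62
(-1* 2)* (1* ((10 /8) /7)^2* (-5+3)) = 25 /196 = 0.13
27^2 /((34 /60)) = 21870 /17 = 1286.47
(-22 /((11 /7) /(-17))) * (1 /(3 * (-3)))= -238 /9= -26.44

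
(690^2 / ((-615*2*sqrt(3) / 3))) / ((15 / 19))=-20102*sqrt(3) / 41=-849.21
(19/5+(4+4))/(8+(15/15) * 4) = 59/60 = 0.98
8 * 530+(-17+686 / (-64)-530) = 117833 / 32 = 3682.28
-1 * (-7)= 7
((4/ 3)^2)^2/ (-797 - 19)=-16/ 4131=-0.00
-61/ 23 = -2.65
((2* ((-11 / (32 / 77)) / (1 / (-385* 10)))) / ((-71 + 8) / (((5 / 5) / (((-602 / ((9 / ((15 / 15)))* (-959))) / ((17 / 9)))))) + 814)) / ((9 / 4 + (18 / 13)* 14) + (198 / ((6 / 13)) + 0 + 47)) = 49365891575 / 97835140552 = 0.50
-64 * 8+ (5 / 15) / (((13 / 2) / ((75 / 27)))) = -179662 / 351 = -511.86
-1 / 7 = -0.14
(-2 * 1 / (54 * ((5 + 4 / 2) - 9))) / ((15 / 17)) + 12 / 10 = 989 / 810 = 1.22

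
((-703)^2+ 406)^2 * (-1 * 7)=-1712507987575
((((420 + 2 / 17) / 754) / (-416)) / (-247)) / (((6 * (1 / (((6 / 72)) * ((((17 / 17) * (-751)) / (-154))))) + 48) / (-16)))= -2681821 / 1940051675328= -0.00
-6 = -6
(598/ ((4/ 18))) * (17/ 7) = 45747/ 7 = 6535.29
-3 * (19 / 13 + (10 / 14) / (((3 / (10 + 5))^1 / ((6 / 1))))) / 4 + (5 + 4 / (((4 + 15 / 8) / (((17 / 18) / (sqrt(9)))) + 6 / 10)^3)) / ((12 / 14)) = -11.33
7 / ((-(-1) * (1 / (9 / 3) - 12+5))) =-21 / 20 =-1.05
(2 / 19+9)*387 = 66951 / 19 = 3523.74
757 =757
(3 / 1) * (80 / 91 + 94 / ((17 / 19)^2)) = 9333342 / 26299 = 354.89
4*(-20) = -80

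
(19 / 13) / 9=19 / 117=0.16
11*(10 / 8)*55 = 3025 / 4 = 756.25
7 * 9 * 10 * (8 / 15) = 336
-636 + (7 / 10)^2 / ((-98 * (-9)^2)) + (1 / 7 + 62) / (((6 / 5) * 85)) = -1224906419 / 1927800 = -635.39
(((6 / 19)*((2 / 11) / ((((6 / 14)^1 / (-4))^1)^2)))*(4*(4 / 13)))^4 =6338465731314712576 / 4414114278317601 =1435.95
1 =1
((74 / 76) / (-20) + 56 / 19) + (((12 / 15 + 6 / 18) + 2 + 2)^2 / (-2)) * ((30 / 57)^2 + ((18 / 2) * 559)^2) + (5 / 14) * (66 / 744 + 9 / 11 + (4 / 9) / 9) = -333485973.23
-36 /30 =-6 /5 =-1.20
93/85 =1.09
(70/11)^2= 4900/121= 40.50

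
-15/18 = -0.83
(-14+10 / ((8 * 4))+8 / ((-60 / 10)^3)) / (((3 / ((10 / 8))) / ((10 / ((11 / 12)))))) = -13475 / 216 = -62.38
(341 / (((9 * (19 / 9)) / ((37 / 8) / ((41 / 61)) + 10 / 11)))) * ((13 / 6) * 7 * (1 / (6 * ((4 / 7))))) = 61669881 / 99712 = 618.48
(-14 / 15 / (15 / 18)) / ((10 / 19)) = -266 / 125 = -2.13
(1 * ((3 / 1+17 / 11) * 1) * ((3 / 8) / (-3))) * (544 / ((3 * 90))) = -340 / 297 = -1.14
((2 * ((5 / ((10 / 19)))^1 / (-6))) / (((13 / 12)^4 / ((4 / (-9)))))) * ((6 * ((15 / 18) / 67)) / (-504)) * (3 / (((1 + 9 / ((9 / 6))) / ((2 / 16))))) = -760 / 93765763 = -0.00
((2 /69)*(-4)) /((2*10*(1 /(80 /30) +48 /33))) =-176 /55545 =-0.00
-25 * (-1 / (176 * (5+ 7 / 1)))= 25 / 2112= 0.01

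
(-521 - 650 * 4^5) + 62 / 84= -27977051 / 42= -666120.26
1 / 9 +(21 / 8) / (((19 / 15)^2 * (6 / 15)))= 218401 / 51984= 4.20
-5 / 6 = -0.83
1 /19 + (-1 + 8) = 134 /19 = 7.05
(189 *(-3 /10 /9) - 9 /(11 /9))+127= 12467 /110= 113.34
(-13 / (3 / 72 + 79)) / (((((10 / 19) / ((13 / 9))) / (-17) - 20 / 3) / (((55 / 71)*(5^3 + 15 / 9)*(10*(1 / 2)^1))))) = 547616784 / 45389519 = 12.06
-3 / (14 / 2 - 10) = 1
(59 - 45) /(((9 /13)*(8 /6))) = 91 /6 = 15.17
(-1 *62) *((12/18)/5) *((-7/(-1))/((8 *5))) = -217/150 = -1.45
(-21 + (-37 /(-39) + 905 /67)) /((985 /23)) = -393277 /2573805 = -0.15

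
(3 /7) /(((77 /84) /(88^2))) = 25344 /7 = 3620.57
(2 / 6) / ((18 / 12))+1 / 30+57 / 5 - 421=-36841 / 90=-409.34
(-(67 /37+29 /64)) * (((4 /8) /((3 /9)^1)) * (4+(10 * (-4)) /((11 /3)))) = 305577 /13024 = 23.46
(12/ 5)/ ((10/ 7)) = 42/ 25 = 1.68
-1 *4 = -4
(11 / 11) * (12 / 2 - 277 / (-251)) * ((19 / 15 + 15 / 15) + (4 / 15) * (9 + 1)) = 131942 / 3765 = 35.04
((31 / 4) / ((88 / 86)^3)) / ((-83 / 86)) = -105982831 / 14140544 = -7.49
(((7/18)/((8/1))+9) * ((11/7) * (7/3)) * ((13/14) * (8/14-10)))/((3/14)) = -1355.57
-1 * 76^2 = -5776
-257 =-257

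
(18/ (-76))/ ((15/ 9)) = -27/ 190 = -0.14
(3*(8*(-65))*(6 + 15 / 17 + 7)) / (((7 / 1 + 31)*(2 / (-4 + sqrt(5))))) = 368160 / 323 - 92040*sqrt(5) / 323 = 502.64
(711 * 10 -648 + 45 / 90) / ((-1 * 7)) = -12925 / 14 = -923.21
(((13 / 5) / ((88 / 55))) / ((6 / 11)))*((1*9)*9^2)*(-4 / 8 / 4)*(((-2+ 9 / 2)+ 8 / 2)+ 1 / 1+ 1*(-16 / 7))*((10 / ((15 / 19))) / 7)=-16065621 / 6272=-2561.48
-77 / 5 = -15.40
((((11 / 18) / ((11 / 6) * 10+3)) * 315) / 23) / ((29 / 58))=1155 / 1472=0.78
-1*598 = -598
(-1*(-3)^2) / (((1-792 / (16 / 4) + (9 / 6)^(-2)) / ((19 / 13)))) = 1539 / 22997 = 0.07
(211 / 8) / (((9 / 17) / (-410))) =-735335 / 36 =-20425.97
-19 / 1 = -19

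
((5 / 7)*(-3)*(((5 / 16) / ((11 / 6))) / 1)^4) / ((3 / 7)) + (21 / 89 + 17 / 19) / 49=93688068457 / 4969015783424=0.02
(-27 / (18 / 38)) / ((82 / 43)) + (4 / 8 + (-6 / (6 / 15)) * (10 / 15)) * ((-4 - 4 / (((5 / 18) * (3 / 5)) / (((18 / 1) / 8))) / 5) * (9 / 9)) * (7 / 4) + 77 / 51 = 9102941 / 41820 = 217.67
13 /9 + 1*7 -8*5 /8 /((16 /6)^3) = 37697 /4608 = 8.18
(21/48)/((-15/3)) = -7/80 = -0.09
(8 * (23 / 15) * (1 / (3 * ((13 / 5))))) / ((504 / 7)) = 0.02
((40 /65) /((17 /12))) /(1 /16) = 1536 /221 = 6.95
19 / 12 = 1.58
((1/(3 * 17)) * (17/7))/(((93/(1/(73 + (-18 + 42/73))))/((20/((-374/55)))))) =-3650/134696457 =-0.00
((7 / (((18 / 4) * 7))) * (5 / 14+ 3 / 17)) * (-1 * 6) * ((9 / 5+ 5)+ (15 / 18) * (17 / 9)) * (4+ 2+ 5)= -26543 / 405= -65.54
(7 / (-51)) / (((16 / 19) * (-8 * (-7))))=-19 / 6528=-0.00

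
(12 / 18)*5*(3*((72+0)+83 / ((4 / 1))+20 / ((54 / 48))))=19895 / 18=1105.28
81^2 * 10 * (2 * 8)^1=1049760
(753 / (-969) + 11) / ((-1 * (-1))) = 3302 / 323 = 10.22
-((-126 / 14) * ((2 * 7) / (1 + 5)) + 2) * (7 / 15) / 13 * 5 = 133 / 39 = 3.41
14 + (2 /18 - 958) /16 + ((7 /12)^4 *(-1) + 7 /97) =-45.91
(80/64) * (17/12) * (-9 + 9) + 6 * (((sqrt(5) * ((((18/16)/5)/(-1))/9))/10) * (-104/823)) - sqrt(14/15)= -sqrt(210)/15 + 39 * sqrt(5)/20575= -0.96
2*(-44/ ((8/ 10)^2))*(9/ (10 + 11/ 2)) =-2475/ 31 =-79.84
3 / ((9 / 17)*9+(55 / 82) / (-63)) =263466 / 417511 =0.63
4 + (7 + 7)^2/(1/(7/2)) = 690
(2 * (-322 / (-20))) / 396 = 0.08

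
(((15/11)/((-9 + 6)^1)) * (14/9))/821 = -70/81279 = -0.00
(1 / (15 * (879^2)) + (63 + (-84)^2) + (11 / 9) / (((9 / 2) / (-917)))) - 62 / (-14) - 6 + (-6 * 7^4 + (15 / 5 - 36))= -1842555195484 / 243381915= -7570.63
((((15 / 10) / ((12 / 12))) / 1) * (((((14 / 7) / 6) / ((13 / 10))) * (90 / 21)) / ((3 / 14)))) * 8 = 800 / 13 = 61.54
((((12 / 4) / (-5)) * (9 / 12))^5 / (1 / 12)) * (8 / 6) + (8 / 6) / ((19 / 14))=7834207 / 11400000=0.69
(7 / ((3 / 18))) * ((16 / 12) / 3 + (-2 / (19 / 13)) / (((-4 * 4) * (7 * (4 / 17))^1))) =19013 / 912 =20.85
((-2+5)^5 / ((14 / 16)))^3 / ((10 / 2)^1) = 7346640384 / 1715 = 4283755.33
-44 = -44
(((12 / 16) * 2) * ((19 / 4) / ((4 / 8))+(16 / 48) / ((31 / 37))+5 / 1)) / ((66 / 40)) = 13855 / 1023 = 13.54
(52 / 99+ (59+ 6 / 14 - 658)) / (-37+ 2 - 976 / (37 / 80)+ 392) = 15334502 / 44955603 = 0.34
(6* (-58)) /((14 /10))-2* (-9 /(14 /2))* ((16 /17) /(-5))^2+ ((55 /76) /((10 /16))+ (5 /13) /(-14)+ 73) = -174.35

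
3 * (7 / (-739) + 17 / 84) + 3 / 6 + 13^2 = 3519269 / 20692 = 170.08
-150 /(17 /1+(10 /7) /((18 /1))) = -4725 /538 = -8.78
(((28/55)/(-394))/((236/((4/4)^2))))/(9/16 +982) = -56/10049885065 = -0.00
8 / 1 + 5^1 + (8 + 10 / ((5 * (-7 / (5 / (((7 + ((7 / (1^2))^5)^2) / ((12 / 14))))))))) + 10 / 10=22.00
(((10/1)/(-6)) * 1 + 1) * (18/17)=-12/17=-0.71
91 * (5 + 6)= 1001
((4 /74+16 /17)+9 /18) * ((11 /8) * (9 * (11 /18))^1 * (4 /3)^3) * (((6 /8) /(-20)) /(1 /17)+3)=1593207 /25160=63.32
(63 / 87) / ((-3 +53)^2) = 21 / 72500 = 0.00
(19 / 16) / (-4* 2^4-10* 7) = -19 / 2144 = -0.01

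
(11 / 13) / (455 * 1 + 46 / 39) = 33 / 17791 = 0.00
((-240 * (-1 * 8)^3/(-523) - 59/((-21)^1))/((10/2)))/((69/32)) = -21.53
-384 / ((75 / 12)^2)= -6144 / 625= -9.83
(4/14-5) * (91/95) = -429/95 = -4.52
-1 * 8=-8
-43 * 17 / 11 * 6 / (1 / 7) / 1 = -30702 / 11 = -2791.09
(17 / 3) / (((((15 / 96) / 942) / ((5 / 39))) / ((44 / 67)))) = 7515904 / 2613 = 2876.35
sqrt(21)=4.58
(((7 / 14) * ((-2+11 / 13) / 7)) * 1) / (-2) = 15 / 364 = 0.04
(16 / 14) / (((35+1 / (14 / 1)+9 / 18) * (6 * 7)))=0.00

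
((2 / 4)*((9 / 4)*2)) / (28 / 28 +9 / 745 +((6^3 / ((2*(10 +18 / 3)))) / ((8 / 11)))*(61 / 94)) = 5042160 / 15765197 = 0.32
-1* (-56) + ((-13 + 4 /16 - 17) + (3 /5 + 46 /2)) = 997 /20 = 49.85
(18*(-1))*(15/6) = -45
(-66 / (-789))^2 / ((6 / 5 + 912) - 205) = 2420 / 244927429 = 0.00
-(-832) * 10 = 8320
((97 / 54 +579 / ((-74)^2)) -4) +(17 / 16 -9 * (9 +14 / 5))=-317099573 / 2957040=-107.24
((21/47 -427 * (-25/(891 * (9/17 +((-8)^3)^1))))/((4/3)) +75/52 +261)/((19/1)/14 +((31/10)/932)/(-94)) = 230198415451340/1188933525351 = 193.62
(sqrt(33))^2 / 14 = 33 / 14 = 2.36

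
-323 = -323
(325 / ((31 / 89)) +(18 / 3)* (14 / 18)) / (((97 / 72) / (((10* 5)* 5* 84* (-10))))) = -146170056.53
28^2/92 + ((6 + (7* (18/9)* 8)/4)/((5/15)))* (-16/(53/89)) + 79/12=-2725.42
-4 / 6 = -2 / 3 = -0.67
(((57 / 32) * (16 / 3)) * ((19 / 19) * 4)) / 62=19 / 31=0.61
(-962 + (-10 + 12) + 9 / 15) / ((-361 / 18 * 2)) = 43173 / 1805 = 23.92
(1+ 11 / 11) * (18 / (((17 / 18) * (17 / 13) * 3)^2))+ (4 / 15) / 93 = 305872564 / 116511795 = 2.63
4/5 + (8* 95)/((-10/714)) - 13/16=-4341121/80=-54264.01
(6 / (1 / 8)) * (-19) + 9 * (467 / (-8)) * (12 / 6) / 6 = -8697 / 8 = -1087.12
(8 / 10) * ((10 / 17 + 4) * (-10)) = -624 / 17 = -36.71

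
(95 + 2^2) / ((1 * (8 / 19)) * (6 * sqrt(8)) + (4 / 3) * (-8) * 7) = -750519 / 560864- 50787 * sqrt(2) / 560864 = -1.47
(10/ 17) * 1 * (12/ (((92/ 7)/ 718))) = 150780/ 391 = 385.63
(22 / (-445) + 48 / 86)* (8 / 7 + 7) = 554838 / 133945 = 4.14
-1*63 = -63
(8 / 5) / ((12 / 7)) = 14 / 15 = 0.93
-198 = -198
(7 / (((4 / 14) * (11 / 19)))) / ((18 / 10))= 4655 / 198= 23.51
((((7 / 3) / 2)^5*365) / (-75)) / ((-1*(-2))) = -1226911 / 233280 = -5.26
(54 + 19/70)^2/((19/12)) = 43297203/23275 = 1860.25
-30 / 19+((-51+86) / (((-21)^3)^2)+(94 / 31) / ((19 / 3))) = -7939489399 / 7216606467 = -1.10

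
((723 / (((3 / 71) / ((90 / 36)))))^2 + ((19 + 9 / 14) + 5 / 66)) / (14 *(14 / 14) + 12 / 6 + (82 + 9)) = 1690841021995 / 98868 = 17102004.92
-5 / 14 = -0.36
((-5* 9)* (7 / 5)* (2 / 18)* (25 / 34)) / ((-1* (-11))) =-175 / 374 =-0.47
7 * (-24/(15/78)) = -4368/5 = -873.60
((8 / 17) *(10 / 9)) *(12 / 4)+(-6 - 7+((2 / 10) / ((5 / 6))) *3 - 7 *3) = -40432 / 1275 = -31.71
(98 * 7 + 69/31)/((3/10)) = 213350/93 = 2294.09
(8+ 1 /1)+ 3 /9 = 28 /3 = 9.33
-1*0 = 0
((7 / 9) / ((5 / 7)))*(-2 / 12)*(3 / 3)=-49 / 270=-0.18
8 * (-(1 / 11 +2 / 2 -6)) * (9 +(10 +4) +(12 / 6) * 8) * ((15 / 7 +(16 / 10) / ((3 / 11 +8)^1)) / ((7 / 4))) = 5510592 / 2695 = 2044.75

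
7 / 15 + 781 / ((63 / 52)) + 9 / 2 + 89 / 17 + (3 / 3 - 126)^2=174357053 / 10710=16279.84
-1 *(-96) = 96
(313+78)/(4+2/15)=5865/62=94.60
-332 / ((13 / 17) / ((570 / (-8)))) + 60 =402915 / 13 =30993.46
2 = 2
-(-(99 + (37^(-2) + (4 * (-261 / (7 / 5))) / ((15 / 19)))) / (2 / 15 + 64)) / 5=-12154656 / 4609423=-2.64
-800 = -800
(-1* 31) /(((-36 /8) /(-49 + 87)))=2356 /9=261.78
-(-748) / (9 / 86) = 64328 / 9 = 7147.56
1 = 1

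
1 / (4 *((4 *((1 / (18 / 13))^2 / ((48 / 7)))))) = 972 / 1183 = 0.82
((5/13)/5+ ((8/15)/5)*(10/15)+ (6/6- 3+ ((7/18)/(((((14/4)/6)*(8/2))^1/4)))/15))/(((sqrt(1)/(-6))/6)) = 21148/325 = 65.07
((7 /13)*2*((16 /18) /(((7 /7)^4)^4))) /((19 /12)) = 448 /741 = 0.60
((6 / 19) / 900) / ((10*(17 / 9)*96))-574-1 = -2971599999 / 5168000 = -575.00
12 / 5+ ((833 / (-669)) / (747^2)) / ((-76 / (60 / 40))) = 226971280933 / 94571365320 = 2.40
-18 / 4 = -9 / 2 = -4.50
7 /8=0.88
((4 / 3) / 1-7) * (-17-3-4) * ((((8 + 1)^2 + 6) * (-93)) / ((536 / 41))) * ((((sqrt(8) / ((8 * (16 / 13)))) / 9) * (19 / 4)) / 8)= -154770941 * sqrt(2) / 137216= -1595.14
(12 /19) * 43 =516 /19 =27.16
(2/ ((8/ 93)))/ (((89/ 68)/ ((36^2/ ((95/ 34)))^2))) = 3069726667776/ 803225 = 3821751.90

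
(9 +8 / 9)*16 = 1424 / 9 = 158.22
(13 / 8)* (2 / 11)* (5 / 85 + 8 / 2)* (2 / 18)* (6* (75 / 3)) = 7475 / 374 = 19.99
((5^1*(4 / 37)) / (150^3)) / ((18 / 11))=11 / 112387500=0.00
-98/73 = -1.34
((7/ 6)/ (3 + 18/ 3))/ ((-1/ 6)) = -7/ 9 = -0.78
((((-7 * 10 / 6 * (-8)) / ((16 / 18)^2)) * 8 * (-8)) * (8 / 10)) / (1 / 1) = -6048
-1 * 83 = -83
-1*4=-4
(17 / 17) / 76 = 0.01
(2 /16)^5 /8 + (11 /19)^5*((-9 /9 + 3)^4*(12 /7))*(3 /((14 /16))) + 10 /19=211283020567763 /31805630316544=6.64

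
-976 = -976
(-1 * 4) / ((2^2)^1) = -1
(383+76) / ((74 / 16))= 3672 / 37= 99.24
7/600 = 0.01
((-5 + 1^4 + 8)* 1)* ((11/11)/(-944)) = -1/236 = -0.00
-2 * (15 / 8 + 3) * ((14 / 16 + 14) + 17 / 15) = -24973 / 160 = -156.08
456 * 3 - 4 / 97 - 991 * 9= -732451 / 97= -7551.04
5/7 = 0.71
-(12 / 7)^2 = -144 / 49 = -2.94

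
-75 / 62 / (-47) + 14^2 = 571219 / 2914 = 196.03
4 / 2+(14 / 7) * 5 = 12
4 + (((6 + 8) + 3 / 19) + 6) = 459 / 19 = 24.16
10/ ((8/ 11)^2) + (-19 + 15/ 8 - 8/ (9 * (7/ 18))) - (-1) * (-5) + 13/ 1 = 1679/ 224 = 7.50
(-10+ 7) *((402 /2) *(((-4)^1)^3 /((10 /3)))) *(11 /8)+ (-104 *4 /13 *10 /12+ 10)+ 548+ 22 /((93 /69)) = 7657088 /465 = 16466.86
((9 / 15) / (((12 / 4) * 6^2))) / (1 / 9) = 1 / 20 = 0.05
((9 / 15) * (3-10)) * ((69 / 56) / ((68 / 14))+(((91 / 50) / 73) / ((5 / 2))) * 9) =-17900253 / 12410000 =-1.44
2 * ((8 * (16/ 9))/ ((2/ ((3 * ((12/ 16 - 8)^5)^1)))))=-20511149/ 24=-854631.21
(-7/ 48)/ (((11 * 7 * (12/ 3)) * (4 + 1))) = -1/ 10560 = -0.00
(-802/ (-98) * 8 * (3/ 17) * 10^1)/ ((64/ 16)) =24060/ 833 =28.88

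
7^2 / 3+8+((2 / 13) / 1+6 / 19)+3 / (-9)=6044 / 247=24.47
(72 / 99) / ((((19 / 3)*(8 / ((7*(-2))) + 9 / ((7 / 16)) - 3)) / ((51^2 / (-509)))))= -3672 / 106381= -0.03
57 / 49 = 1.16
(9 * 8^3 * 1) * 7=32256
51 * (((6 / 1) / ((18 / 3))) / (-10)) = -51 / 10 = -5.10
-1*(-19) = 19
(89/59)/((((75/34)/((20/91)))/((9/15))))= 0.09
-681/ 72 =-227/ 24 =-9.46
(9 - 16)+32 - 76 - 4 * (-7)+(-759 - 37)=-819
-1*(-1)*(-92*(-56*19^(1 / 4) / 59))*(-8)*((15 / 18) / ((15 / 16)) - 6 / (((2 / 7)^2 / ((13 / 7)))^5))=27126676688041*19^(1 / 4) / 1062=53328635873.04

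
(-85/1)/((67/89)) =-7565/67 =-112.91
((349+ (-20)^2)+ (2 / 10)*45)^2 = 574564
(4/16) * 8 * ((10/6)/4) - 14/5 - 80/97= -8123/2910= -2.79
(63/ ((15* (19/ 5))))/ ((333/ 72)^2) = 1344/ 26011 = 0.05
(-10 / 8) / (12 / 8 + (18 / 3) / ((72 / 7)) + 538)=-0.00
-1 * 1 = -1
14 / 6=7 / 3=2.33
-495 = -495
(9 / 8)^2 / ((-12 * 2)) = -27 / 512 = -0.05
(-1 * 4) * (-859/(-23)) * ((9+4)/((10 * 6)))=-11167/345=-32.37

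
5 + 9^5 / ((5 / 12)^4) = 1224443189 / 625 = 1959109.10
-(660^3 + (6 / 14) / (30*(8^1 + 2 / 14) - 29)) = -433256472003 / 1507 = -287496000.00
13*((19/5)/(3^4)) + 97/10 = 8351/810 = 10.31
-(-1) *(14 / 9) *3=14 / 3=4.67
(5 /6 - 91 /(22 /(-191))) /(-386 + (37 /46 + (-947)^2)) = 0.00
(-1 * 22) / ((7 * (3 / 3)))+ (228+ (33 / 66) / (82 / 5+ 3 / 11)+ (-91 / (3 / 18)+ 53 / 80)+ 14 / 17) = -398613023 / 1247120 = -319.63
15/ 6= 5/ 2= 2.50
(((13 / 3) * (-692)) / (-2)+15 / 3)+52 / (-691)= 3118327 / 2073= 1504.26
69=69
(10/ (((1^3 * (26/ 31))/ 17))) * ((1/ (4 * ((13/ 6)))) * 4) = 15810/ 169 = 93.55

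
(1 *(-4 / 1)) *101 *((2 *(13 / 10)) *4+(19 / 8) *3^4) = -819211 / 10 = -81921.10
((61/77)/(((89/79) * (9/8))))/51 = 38552/3145527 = 0.01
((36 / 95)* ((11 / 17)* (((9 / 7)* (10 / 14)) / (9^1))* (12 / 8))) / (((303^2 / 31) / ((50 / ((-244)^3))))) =-25575 / 586341775290992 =-0.00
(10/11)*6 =60/11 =5.45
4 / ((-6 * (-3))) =2 / 9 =0.22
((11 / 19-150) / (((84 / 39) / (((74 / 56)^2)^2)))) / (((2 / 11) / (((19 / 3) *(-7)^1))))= 760866260297 / 14751744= 51578.05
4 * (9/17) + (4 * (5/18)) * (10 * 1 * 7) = 12224/153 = 79.90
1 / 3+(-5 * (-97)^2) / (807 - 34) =-60.53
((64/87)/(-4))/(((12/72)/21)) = -672/29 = -23.17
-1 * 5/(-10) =1/2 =0.50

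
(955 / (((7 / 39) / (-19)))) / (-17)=707655 / 119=5946.68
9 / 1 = 9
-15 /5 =-3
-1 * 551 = -551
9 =9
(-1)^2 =1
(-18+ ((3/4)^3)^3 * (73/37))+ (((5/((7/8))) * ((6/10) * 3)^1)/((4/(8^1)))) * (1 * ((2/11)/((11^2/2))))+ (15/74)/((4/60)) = -1332891962937/90368638976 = -14.75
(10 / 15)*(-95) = -190 / 3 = -63.33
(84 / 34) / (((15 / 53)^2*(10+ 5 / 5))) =39326 / 14025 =2.80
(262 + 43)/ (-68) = -305/ 68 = -4.49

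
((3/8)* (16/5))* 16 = 96/5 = 19.20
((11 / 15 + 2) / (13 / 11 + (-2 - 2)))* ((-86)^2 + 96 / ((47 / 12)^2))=-7374566188 / 1027185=-7179.39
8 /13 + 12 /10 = 1.82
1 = 1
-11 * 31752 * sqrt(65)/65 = -349272 * sqrt(65)/65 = -43321.86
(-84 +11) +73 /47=-3358 /47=-71.45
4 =4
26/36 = 13/18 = 0.72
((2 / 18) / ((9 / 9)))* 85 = 85 / 9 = 9.44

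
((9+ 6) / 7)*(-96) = -1440 / 7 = -205.71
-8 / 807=-0.01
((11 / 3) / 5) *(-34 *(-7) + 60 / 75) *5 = 4378 / 5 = 875.60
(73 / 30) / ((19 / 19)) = 73 / 30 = 2.43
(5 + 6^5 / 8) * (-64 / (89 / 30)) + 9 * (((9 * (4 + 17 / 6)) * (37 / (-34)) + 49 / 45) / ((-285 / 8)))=-45406363586 / 2156025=-21060.22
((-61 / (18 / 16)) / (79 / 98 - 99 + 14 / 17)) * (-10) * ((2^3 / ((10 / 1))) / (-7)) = 929152 / 1459971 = 0.64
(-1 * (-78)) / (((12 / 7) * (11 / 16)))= 728 / 11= 66.18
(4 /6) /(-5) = -2 /15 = -0.13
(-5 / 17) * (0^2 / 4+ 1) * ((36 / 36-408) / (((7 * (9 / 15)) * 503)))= 10175 / 179571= 0.06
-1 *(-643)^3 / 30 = 8861590.23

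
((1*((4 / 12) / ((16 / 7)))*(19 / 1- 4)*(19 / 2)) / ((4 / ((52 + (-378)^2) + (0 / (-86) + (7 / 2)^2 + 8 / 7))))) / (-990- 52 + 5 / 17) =-6464171545 / 9067008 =-712.93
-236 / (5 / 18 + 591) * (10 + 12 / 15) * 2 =-458784 / 53215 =-8.62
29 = 29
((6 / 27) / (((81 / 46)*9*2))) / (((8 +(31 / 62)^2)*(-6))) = -0.00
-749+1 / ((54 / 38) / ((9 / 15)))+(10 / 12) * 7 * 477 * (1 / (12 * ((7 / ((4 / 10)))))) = -735.33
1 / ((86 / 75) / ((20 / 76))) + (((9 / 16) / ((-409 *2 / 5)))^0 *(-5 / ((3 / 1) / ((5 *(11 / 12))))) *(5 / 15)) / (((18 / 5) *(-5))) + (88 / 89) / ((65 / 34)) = 8160415391 / 9188014680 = 0.89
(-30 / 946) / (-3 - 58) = 15 / 28853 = 0.00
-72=-72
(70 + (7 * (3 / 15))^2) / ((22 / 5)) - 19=-291 / 110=-2.65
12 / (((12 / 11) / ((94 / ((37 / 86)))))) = 88924 / 37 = 2403.35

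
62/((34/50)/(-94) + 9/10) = 72850/1049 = 69.45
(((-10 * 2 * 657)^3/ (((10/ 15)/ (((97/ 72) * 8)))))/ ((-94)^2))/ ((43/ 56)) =-513493103592000/ 94987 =-5405930323.01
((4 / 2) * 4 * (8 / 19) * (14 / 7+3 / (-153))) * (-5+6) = 6464 / 969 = 6.67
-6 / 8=-0.75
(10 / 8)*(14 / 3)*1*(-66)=-385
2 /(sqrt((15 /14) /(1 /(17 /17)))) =1.93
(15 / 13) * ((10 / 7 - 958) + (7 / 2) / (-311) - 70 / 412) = -3218003835 / 2915003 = -1103.95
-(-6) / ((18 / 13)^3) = 2.26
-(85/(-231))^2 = -7225/53361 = -0.14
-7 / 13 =-0.54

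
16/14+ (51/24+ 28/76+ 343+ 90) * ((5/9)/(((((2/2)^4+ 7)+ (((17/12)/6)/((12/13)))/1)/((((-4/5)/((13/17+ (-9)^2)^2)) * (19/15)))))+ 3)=97829198777651/74814776200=1307.62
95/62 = 1.53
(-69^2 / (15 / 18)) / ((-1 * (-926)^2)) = 14283 / 2143690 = 0.01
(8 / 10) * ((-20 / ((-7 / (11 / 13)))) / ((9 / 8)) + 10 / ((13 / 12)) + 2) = 43832 / 4095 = 10.70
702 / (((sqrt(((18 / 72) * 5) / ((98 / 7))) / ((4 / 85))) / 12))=67392 * sqrt(70) / 425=1326.69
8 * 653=5224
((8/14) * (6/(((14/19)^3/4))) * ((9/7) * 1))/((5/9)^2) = 142.80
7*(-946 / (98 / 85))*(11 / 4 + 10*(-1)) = 1165945 / 28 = 41640.89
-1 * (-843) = 843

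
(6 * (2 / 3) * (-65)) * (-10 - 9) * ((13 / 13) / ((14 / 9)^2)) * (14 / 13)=15390 / 7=2198.57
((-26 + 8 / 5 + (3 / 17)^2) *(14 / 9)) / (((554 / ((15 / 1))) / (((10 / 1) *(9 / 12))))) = -7.70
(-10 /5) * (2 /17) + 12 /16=35 /68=0.51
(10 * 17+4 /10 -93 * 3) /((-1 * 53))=543 /265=2.05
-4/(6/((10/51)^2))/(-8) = 25/7803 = 0.00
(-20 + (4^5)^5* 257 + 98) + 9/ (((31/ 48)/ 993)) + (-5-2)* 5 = 8970044557815615717/ 31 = 289356276058568248.94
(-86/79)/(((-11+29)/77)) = -3311/711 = -4.66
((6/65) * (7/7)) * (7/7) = 6/65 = 0.09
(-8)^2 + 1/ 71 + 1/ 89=64.03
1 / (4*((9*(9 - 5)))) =1 / 144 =0.01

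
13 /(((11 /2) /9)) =234 /11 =21.27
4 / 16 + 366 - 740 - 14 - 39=-1707 / 4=-426.75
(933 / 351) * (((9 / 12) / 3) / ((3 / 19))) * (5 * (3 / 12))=29545 / 5616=5.26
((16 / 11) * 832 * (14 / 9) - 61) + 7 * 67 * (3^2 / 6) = 499951 / 198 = 2525.01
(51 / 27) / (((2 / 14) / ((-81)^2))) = 86751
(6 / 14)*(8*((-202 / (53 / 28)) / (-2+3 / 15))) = 32320 / 159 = 203.27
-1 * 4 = -4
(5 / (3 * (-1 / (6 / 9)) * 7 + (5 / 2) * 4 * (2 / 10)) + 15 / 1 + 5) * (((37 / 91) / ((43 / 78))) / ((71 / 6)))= 1558440 / 1260889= 1.24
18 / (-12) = -3 / 2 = -1.50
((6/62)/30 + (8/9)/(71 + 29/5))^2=982081/4483641600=0.00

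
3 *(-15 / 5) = -9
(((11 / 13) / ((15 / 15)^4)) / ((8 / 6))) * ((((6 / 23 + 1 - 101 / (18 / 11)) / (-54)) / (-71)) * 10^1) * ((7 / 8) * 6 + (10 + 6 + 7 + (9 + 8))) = -249183605 / 55025568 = -4.53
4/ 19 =0.21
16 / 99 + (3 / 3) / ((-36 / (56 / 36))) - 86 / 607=-25175 / 1081674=-0.02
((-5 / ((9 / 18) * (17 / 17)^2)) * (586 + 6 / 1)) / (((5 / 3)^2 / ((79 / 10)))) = -420912 / 25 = -16836.48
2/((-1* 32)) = -1/16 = -0.06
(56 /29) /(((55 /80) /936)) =838656 /319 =2629.02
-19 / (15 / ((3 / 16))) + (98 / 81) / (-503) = -781957 / 3259440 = -0.24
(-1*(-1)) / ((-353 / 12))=-12 / 353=-0.03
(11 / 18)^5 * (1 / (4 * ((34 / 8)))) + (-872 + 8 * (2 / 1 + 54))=-13619845093 / 32122656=-423.99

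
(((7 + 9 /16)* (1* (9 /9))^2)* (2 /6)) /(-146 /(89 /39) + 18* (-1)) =-10769 /350208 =-0.03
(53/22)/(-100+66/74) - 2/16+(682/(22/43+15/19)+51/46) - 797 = -2144939312281/7889594504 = -271.87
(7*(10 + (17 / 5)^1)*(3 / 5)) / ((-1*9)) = -469 / 75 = -6.25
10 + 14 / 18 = 97 / 9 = 10.78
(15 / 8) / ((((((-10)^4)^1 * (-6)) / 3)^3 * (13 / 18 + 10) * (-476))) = 27 / 587955200000000000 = 0.00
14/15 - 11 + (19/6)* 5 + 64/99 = 6349/990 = 6.41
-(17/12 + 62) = -761/12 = -63.42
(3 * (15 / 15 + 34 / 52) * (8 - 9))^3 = -2146689 / 17576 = -122.14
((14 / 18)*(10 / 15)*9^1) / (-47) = -14 / 141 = -0.10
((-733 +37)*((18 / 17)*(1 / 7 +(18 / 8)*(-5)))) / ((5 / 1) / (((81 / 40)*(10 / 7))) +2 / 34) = 78898212 / 17227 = 4579.92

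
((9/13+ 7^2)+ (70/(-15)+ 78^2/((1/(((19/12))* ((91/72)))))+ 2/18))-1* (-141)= 11570063/936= 12361.18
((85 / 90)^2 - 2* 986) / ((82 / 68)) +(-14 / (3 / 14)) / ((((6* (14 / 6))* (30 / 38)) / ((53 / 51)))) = -926301463 / 564570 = -1640.72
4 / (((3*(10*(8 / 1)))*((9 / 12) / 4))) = 4 / 45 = 0.09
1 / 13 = 0.08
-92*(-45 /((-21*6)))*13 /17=-2990 /119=-25.13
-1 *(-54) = 54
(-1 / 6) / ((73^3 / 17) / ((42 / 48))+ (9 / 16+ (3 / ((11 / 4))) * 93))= -10472 / 1649617743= -0.00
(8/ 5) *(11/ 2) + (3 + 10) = 109/ 5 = 21.80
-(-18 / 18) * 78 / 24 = 3.25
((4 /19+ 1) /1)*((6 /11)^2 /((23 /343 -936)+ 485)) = -142002 /177793165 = -0.00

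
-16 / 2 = -8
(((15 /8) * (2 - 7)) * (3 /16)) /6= -75 /256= -0.29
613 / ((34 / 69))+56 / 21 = 127163 / 102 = 1246.70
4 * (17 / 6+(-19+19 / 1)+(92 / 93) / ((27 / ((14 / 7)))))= 29194 / 2511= 11.63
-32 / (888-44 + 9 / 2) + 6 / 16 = 4579 / 13576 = 0.34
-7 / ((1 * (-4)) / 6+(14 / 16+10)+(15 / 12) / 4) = -336 / 505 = -0.67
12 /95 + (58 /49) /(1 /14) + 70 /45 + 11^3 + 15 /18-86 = 15131117 /11970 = 1264.09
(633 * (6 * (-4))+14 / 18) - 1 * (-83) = -135974 / 9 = -15108.22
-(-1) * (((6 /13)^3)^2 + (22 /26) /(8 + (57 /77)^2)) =26579930903 /244627506929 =0.11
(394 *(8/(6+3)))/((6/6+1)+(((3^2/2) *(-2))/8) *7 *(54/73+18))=-230096/95643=-2.41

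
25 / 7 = 3.57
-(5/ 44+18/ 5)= -817/ 220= -3.71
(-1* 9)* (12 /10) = -54 /5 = -10.80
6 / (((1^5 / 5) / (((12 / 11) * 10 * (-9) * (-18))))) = 583200 / 11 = 53018.18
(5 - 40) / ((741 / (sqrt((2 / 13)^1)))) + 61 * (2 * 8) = 975.98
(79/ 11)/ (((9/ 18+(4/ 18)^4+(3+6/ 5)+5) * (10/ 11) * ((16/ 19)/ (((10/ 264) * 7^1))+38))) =344682135/ 17430751414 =0.02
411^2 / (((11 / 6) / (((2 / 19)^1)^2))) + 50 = 4252654 / 3971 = 1070.93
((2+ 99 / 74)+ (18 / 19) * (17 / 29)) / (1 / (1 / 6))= 158741 / 244644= 0.65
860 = 860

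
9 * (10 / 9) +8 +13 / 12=229 / 12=19.08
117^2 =13689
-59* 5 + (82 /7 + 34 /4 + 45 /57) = -274.00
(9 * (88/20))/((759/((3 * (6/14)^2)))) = 162/5635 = 0.03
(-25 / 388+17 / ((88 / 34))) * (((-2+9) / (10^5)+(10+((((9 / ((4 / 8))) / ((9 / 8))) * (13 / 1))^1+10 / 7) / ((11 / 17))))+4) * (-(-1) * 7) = 15372.50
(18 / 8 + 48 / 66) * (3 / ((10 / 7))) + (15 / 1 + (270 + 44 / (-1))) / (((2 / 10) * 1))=532951 / 440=1211.25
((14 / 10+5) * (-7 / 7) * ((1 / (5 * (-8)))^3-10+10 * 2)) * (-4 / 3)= 85.33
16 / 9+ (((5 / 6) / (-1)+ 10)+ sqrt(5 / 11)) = sqrt(55) / 11+ 197 / 18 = 11.62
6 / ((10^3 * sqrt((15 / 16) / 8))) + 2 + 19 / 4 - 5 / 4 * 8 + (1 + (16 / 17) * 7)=2 * sqrt(30) / 625 + 295 / 68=4.36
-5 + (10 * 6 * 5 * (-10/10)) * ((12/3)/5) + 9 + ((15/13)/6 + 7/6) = -9151/39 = -234.64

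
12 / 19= 0.63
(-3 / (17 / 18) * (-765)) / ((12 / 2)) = 405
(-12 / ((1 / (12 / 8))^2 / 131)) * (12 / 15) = -14148 / 5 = -2829.60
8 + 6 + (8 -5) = 17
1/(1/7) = 7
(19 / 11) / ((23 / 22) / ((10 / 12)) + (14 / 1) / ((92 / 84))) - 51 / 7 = -890312 / 124299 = -7.16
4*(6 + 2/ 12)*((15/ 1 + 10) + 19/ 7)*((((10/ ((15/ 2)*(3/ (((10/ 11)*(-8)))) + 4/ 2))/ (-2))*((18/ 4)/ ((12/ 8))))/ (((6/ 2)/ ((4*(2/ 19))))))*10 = 36751360/ 2793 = 13158.38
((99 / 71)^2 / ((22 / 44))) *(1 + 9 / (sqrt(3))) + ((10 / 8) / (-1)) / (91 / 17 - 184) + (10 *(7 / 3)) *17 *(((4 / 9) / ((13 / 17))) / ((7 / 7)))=254.64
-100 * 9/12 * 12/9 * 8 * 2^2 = -3200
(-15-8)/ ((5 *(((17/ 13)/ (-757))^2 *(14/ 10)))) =-1101058.56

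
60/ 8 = 15/ 2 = 7.50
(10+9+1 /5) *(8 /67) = 768 /335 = 2.29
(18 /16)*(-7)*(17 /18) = -7.44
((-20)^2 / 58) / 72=25 / 261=0.10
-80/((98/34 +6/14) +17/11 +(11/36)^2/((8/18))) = -15.79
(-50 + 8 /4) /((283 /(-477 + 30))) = 21456 /283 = 75.82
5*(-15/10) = -15/2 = -7.50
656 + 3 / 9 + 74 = 2191 / 3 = 730.33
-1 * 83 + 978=895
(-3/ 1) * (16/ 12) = -4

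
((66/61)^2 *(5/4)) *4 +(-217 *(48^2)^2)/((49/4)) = -2449324223604/26047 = -94034791.86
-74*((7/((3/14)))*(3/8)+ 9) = -3145/2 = -1572.50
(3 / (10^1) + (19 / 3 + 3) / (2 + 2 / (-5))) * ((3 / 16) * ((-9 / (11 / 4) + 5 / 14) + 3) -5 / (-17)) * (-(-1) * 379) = 113172811 / 157080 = 720.48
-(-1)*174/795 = 58/265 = 0.22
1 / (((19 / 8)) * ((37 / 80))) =640 / 703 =0.91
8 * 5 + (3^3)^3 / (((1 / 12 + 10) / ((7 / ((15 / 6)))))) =5505.69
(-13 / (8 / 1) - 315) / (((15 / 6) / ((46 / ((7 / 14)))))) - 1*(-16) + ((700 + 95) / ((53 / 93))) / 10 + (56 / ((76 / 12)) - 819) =-12306.46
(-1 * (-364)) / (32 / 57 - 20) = -5187 / 277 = -18.73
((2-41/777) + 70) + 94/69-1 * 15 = 58.31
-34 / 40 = -17 / 20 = -0.85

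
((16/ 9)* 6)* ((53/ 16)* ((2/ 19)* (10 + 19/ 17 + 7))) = 65296/ 969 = 67.38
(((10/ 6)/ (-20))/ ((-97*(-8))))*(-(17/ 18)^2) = 0.00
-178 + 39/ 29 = -5123/ 29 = -176.66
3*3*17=153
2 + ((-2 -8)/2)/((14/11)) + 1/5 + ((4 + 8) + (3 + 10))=1629/70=23.27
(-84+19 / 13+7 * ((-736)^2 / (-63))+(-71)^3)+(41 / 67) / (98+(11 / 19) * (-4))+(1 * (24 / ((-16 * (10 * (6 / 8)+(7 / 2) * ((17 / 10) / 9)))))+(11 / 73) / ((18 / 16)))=-5462339637627461 / 13062110022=-418182.03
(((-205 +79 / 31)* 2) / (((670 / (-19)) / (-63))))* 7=-52586604 / 10385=-5063.71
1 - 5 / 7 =2 / 7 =0.29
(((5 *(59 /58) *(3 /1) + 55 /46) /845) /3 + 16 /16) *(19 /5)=6466916 /1690845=3.82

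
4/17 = 0.24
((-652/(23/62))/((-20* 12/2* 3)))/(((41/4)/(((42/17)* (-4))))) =-1131872/240465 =-4.71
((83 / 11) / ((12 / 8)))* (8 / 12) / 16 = 83 / 396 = 0.21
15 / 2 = 7.50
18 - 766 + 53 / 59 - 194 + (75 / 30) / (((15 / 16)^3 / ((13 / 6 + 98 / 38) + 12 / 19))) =-2099289367 / 2270025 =-924.79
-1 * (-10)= 10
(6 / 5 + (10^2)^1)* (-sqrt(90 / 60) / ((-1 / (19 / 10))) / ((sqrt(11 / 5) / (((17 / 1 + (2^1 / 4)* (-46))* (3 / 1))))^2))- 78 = -78 + 70794* sqrt(6) / 5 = 34603.84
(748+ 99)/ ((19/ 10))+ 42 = 9268/ 19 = 487.79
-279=-279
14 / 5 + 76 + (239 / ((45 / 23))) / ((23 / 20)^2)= 177158 / 1035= 171.17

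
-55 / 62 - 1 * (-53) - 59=-427 / 62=-6.89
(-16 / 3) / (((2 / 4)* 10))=-16 / 15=-1.07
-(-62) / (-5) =-62 / 5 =-12.40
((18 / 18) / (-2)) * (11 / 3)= -11 / 6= -1.83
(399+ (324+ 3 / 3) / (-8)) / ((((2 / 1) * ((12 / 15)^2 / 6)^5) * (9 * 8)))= 755947265625 / 4194304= 180231.87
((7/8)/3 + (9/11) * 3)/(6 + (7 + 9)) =725/5808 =0.12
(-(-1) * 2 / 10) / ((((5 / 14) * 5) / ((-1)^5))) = -14 / 125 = -0.11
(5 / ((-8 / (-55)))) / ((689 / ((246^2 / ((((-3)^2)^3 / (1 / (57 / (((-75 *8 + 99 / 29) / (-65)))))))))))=533187985 / 799519734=0.67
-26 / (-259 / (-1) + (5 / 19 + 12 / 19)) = -247 / 2469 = -0.10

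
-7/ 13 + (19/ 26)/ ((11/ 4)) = -3/ 11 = -0.27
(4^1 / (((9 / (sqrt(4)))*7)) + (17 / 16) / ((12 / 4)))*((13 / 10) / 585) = 97 / 90720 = 0.00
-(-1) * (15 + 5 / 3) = 16.67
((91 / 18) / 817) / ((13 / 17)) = 119 / 14706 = 0.01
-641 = -641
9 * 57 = 513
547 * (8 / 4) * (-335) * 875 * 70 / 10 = -2244751250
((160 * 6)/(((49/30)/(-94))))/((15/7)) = -180480/7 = -25782.86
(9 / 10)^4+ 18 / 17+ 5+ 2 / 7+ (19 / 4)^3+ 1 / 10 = 543937161 / 4760000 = 114.27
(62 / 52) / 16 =0.07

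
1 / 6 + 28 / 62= 115 / 186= 0.62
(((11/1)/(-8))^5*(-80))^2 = 648435615025/4194304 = 154599.10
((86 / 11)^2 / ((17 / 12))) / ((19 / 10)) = 887520 / 39083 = 22.71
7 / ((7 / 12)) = 12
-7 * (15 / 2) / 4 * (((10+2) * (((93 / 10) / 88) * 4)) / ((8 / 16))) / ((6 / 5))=-9765 / 88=-110.97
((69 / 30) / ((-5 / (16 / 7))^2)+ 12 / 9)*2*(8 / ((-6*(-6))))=133328 / 165375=0.81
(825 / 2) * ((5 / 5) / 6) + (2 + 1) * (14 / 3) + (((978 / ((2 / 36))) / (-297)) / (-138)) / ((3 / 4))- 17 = 604067 / 9108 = 66.32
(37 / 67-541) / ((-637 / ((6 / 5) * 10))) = 434520 / 42679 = 10.18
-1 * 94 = -94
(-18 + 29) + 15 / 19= 224 / 19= 11.79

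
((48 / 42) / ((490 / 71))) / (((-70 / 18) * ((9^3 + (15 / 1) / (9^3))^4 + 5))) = -8912220928956 / 59117547339380417443780525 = -0.00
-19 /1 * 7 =-133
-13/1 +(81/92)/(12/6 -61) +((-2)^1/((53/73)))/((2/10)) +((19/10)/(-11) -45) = -1138615273/15822620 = -71.96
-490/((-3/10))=4900/3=1633.33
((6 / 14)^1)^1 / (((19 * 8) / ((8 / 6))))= 1 / 266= 0.00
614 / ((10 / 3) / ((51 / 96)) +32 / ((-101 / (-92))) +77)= 3162714 / 579091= 5.46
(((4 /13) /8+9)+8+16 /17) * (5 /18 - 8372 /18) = -7388061 /884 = -8357.54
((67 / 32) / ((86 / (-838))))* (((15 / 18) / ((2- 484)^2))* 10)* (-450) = 52636875 / 159838912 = 0.33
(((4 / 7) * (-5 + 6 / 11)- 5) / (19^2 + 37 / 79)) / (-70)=6557 / 21988120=0.00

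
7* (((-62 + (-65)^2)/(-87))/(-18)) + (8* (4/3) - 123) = -146773/1566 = -93.72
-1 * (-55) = 55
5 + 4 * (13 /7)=87 /7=12.43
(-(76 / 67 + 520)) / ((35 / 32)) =-159616 / 335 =-476.47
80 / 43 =1.86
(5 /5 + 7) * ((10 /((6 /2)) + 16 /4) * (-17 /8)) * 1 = -374 /3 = -124.67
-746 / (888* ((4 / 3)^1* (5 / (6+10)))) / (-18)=0.11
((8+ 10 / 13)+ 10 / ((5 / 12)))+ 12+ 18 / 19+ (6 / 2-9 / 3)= 11292 / 247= 45.72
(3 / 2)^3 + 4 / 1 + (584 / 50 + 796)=163011 / 200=815.06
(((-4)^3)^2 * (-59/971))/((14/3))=-362496/6797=-53.33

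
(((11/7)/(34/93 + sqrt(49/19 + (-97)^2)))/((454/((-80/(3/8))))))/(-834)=0.00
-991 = -991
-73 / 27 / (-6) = 0.45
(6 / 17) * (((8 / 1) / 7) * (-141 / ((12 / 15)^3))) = -52875 / 476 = -111.08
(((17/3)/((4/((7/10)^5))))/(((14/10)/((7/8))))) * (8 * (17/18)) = 4857223/4320000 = 1.12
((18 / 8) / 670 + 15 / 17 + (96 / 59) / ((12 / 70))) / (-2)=-27894427 / 5376080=-5.19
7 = 7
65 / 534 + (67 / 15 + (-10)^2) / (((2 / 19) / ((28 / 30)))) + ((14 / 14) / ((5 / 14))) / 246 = 1521202043 / 1642050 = 926.40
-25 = -25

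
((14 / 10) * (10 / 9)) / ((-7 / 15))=-10 / 3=-3.33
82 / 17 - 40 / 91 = 6782 / 1547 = 4.38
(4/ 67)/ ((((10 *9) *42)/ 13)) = 13/ 63315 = 0.00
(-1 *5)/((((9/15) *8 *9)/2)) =-25/108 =-0.23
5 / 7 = 0.71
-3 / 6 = -1 / 2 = -0.50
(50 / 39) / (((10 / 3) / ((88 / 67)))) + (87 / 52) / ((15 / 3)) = 14629 / 17420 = 0.84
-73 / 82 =-0.89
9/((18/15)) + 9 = 33/2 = 16.50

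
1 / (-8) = -1 / 8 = -0.12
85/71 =1.20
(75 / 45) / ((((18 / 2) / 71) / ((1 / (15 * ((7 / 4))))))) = 284 / 567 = 0.50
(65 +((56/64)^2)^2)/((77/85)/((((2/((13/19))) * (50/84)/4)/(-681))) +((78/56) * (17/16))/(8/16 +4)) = -227773987875/4924237595264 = -0.05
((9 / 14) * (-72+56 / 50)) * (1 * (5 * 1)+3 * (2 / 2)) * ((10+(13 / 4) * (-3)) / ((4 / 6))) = -23922 / 175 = -136.70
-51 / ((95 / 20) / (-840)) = 171360 / 19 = 9018.95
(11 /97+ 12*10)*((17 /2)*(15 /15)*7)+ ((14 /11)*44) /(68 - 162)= 65158611 /9118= 7146.15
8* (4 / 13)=32 / 13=2.46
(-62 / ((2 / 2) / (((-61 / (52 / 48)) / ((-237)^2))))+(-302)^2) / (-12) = -5549744381 / 730197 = -7600.34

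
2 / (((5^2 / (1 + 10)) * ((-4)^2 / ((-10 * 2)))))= -11 / 10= -1.10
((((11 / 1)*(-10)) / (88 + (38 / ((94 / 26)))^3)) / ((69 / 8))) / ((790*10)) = -1142053 / 883676654760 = -0.00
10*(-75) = -750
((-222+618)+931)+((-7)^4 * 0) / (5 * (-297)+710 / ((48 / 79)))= 1327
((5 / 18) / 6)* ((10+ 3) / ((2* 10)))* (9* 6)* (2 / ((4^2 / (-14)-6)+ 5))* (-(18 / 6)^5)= 7371 / 20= 368.55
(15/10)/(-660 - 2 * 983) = -3/5252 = -0.00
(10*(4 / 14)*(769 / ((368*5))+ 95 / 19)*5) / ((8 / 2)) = 49845 / 2576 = 19.35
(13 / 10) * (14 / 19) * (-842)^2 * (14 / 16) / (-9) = -112902517 / 1710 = -66024.86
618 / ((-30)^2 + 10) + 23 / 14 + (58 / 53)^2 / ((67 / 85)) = 657878339 / 171264730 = 3.84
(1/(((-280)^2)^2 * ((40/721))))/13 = 103/456601600000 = 0.00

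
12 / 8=3 / 2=1.50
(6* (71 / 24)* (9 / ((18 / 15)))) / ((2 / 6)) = 3195 / 8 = 399.38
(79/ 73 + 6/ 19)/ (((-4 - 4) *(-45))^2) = 1939/ 179755200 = 0.00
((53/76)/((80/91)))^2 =23261329/36966400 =0.63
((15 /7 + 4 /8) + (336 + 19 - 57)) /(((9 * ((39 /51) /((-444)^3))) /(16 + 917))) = -324627940194912 /91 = -3567340002141.89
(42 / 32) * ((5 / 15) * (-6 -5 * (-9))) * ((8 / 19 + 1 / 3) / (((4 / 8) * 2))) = 3913 / 304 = 12.87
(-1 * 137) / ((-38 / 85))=11645 / 38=306.45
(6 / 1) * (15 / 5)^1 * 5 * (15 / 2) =675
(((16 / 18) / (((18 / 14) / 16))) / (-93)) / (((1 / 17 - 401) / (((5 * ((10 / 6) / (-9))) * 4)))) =-47600 / 43322283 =-0.00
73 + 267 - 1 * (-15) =355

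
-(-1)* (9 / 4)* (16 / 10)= 18 / 5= 3.60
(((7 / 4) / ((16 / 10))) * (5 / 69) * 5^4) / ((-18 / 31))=-3390625 / 39744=-85.31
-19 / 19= -1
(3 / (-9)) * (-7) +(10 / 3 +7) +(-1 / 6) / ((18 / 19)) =1349 / 108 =12.49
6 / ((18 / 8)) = 8 / 3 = 2.67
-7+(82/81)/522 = -147946/21141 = -7.00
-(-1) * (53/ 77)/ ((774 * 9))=53/ 536382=0.00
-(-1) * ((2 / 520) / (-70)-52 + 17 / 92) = -21689873 / 418600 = -51.82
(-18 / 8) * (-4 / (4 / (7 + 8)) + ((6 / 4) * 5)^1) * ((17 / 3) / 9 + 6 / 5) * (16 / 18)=247 / 9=27.44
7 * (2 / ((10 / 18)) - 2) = 56 / 5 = 11.20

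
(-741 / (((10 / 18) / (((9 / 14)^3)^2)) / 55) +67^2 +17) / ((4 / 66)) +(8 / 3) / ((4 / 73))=-498532594685 / 45177216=-11035.04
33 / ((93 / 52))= 572 / 31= 18.45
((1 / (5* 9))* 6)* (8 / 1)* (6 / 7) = 32 / 35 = 0.91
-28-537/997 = -28453/997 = -28.54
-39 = -39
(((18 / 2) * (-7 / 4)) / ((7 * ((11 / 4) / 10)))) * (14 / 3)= -420 / 11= -38.18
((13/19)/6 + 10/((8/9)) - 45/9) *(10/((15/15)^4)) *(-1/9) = -7.07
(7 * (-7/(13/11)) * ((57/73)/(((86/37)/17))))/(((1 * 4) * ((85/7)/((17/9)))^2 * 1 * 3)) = -315637861/661073400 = -0.48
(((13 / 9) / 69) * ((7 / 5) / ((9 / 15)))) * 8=728 / 1863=0.39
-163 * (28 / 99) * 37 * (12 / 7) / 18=-162.45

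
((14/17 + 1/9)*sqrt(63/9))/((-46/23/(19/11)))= -247*sqrt(7)/306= -2.14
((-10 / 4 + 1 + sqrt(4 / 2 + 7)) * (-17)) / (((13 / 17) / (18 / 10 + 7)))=-293.45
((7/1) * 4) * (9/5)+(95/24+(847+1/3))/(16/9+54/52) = 4648317/13180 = 352.68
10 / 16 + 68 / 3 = 559 / 24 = 23.29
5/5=1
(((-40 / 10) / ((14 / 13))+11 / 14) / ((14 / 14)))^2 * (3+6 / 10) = 30.88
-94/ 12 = -47/ 6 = -7.83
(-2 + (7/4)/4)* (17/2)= -425/32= -13.28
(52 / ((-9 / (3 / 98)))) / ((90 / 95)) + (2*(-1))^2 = 5045 / 1323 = 3.81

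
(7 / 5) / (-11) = -0.13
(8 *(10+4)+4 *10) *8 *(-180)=-218880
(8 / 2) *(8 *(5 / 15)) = 32 / 3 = 10.67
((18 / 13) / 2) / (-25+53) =9 / 364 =0.02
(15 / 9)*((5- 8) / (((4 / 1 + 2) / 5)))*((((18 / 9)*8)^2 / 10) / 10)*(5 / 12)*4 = -160 / 9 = -17.78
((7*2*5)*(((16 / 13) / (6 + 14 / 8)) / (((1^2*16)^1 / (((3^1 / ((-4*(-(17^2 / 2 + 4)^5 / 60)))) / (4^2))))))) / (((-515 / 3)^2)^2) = 112 / 3594584289933918470475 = 0.00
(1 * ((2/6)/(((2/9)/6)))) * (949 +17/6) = 17133/2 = 8566.50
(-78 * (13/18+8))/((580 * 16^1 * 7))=-2041/194880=-0.01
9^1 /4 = 9 /4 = 2.25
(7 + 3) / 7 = 10 / 7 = 1.43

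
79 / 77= 1.03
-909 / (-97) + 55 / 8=12607 / 776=16.25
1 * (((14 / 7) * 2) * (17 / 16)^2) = 289 / 64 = 4.52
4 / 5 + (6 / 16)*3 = 77 / 40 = 1.92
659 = 659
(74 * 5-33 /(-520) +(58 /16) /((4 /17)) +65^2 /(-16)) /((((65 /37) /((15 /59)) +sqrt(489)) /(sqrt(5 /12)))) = -551266441 * sqrt(15) /1739737600 +3111385167 * sqrt(815) /22616588800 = 2.70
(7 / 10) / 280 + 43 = 17201 / 400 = 43.00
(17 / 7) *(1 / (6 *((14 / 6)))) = 17 / 98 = 0.17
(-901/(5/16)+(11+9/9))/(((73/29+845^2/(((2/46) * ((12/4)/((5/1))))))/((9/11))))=-5620374/65485023835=-0.00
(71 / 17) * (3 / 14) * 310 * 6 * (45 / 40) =891405 / 476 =1872.70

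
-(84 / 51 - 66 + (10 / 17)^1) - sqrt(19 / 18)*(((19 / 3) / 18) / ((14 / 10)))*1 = 1084 / 17 - 95*sqrt(38) / 2268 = 63.51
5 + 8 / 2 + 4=13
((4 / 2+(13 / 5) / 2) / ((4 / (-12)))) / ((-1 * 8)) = 99 / 80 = 1.24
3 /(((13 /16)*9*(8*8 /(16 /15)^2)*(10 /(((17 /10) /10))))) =136 /1096875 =0.00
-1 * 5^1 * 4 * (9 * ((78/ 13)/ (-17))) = 63.53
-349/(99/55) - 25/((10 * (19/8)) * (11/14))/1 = -367225/1881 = -195.23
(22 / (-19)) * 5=-110 / 19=-5.79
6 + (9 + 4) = 19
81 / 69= 27 / 23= 1.17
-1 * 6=-6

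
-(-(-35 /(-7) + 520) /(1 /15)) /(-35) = -225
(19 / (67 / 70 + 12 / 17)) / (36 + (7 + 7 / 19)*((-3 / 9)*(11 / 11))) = 644385 / 1891924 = 0.34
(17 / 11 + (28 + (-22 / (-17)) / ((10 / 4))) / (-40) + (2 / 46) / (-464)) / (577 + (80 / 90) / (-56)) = 2616437187 / 1813559660000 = 0.00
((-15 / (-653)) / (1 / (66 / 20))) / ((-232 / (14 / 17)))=-693 / 2575432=-0.00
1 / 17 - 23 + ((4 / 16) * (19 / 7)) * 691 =212273 / 476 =445.95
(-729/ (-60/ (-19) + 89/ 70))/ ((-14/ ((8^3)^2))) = 18154782720/ 5891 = 3081782.84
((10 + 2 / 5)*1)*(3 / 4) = 39 / 5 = 7.80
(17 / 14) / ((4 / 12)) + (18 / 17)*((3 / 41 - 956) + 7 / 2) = -9804927 / 9758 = -1004.81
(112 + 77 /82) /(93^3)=343 /2442862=0.00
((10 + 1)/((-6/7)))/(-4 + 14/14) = 77/18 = 4.28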